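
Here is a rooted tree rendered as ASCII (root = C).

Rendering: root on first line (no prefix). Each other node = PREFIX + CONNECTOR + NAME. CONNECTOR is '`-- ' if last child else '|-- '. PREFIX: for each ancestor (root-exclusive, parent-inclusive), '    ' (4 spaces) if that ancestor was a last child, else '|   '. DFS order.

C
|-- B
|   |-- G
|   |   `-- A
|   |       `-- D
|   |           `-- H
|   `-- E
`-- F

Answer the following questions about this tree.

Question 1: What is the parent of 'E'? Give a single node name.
Answer: B

Derivation:
Scan adjacency: E appears as child of B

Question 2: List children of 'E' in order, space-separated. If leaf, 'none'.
Answer: none

Derivation:
Node E's children (from adjacency): (leaf)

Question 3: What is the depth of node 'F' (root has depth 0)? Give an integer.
Answer: 1

Derivation:
Path from root to F: C -> F
Depth = number of edges = 1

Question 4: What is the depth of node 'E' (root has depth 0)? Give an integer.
Answer: 2

Derivation:
Path from root to E: C -> B -> E
Depth = number of edges = 2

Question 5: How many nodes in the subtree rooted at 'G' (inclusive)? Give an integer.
Subtree rooted at G contains: A, D, G, H
Count = 4

Answer: 4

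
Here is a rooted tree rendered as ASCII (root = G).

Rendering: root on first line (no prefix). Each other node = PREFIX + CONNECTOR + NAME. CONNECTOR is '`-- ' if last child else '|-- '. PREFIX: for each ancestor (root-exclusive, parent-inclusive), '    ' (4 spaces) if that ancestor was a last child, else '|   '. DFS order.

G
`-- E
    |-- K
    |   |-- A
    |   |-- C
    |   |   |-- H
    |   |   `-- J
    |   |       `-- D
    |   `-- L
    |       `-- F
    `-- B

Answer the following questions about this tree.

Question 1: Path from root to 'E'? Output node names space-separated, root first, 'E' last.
Answer: G E

Derivation:
Walk down from root: G -> E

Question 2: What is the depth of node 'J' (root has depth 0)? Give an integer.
Path from root to J: G -> E -> K -> C -> J
Depth = number of edges = 4

Answer: 4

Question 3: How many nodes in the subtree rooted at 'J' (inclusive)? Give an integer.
Subtree rooted at J contains: D, J
Count = 2

Answer: 2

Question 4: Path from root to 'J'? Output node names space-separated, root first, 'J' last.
Walk down from root: G -> E -> K -> C -> J

Answer: G E K C J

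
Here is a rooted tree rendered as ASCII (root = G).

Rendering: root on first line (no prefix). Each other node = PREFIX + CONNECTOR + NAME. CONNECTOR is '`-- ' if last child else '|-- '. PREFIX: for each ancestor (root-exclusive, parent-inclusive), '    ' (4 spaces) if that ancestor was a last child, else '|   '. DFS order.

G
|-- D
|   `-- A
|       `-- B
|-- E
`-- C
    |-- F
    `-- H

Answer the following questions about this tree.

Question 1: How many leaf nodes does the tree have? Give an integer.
Answer: 4

Derivation:
Leaves (nodes with no children): B, E, F, H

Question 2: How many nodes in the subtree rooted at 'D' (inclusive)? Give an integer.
Answer: 3

Derivation:
Subtree rooted at D contains: A, B, D
Count = 3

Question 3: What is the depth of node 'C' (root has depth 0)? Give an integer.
Answer: 1

Derivation:
Path from root to C: G -> C
Depth = number of edges = 1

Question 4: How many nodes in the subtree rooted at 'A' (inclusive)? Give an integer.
Answer: 2

Derivation:
Subtree rooted at A contains: A, B
Count = 2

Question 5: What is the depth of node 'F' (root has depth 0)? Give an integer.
Answer: 2

Derivation:
Path from root to F: G -> C -> F
Depth = number of edges = 2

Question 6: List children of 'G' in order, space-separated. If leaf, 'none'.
Node G's children (from adjacency): D, E, C

Answer: D E C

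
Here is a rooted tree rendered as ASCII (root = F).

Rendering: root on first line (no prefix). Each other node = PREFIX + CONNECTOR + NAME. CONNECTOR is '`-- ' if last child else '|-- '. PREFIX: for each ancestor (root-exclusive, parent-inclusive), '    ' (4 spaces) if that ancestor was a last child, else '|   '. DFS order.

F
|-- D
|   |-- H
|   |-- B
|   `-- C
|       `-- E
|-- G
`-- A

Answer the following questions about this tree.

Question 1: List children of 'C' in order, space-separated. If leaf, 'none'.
Answer: E

Derivation:
Node C's children (from adjacency): E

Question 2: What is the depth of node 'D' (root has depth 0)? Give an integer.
Answer: 1

Derivation:
Path from root to D: F -> D
Depth = number of edges = 1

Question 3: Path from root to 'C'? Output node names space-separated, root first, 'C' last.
Walk down from root: F -> D -> C

Answer: F D C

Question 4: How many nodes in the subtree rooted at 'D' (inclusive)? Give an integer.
Answer: 5

Derivation:
Subtree rooted at D contains: B, C, D, E, H
Count = 5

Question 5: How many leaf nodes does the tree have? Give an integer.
Answer: 5

Derivation:
Leaves (nodes with no children): A, B, E, G, H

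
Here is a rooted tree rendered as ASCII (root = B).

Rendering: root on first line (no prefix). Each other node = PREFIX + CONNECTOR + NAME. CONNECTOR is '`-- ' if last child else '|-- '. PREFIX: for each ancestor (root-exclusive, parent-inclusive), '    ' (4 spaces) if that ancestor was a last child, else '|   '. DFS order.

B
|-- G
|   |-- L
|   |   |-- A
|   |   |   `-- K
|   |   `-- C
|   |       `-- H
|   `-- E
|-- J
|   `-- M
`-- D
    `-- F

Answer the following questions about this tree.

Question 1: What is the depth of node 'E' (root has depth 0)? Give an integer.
Path from root to E: B -> G -> E
Depth = number of edges = 2

Answer: 2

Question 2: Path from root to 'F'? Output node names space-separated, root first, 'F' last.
Answer: B D F

Derivation:
Walk down from root: B -> D -> F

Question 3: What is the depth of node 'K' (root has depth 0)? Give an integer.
Path from root to K: B -> G -> L -> A -> K
Depth = number of edges = 4

Answer: 4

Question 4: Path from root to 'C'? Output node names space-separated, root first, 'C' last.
Answer: B G L C

Derivation:
Walk down from root: B -> G -> L -> C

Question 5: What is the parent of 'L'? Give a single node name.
Scan adjacency: L appears as child of G

Answer: G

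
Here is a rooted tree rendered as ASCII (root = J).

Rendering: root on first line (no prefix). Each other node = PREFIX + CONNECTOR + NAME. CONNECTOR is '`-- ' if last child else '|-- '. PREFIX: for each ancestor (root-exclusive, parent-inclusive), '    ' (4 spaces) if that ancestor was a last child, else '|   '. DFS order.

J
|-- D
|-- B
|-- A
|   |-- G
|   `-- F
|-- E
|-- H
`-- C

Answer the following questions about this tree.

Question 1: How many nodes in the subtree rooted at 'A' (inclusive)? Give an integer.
Subtree rooted at A contains: A, F, G
Count = 3

Answer: 3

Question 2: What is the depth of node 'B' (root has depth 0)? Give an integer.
Path from root to B: J -> B
Depth = number of edges = 1

Answer: 1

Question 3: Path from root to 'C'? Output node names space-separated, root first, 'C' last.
Walk down from root: J -> C

Answer: J C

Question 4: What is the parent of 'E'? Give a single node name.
Answer: J

Derivation:
Scan adjacency: E appears as child of J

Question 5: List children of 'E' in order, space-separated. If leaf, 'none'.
Answer: none

Derivation:
Node E's children (from adjacency): (leaf)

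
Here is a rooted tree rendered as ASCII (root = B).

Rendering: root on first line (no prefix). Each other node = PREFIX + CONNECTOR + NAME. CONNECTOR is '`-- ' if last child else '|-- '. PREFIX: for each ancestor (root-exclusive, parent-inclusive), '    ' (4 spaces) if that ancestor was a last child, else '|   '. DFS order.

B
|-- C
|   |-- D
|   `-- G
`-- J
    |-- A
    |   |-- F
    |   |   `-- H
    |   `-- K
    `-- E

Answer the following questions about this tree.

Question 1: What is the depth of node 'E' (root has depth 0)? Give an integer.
Path from root to E: B -> J -> E
Depth = number of edges = 2

Answer: 2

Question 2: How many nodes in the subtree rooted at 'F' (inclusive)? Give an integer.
Answer: 2

Derivation:
Subtree rooted at F contains: F, H
Count = 2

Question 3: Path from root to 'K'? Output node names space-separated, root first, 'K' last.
Answer: B J A K

Derivation:
Walk down from root: B -> J -> A -> K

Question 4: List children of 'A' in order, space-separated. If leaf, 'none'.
Answer: F K

Derivation:
Node A's children (from adjacency): F, K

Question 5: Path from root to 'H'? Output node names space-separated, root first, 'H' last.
Answer: B J A F H

Derivation:
Walk down from root: B -> J -> A -> F -> H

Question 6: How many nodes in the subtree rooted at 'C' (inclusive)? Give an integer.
Answer: 3

Derivation:
Subtree rooted at C contains: C, D, G
Count = 3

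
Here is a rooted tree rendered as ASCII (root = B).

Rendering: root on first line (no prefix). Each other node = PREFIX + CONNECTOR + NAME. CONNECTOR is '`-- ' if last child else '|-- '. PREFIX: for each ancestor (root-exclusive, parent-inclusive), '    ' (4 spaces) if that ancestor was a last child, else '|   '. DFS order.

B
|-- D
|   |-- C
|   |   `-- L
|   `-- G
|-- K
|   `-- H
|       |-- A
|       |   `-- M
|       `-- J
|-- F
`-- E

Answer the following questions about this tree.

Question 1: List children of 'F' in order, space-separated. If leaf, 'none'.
Answer: none

Derivation:
Node F's children (from adjacency): (leaf)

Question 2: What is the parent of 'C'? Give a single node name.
Scan adjacency: C appears as child of D

Answer: D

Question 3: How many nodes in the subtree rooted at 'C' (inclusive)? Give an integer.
Subtree rooted at C contains: C, L
Count = 2

Answer: 2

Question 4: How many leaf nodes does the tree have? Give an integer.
Answer: 6

Derivation:
Leaves (nodes with no children): E, F, G, J, L, M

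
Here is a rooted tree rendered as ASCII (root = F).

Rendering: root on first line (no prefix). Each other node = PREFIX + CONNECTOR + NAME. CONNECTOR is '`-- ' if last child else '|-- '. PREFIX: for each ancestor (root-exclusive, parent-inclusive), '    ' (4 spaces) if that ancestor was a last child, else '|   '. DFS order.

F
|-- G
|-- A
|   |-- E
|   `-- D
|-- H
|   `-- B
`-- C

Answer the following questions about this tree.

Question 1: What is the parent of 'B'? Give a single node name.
Answer: H

Derivation:
Scan adjacency: B appears as child of H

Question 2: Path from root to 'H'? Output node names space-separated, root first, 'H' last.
Walk down from root: F -> H

Answer: F H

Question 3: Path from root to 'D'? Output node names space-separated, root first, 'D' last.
Answer: F A D

Derivation:
Walk down from root: F -> A -> D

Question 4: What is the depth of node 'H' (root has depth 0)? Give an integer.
Answer: 1

Derivation:
Path from root to H: F -> H
Depth = number of edges = 1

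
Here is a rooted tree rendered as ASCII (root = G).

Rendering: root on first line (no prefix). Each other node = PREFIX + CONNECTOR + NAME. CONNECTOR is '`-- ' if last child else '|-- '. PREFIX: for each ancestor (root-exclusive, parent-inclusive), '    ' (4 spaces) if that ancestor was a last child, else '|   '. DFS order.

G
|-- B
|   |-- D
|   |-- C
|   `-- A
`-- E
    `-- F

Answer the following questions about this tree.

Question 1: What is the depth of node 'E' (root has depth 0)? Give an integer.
Answer: 1

Derivation:
Path from root to E: G -> E
Depth = number of edges = 1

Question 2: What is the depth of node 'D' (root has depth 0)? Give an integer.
Path from root to D: G -> B -> D
Depth = number of edges = 2

Answer: 2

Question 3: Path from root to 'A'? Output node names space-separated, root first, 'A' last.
Walk down from root: G -> B -> A

Answer: G B A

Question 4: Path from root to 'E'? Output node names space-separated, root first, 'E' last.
Answer: G E

Derivation:
Walk down from root: G -> E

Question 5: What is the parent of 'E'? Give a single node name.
Scan adjacency: E appears as child of G

Answer: G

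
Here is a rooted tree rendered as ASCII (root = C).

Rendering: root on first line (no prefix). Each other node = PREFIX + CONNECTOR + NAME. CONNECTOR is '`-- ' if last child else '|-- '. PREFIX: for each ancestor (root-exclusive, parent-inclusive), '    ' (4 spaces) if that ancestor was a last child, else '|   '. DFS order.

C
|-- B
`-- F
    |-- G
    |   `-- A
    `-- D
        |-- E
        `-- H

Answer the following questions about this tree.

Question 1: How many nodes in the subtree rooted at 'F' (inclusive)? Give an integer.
Subtree rooted at F contains: A, D, E, F, G, H
Count = 6

Answer: 6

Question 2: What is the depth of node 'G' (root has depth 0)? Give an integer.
Path from root to G: C -> F -> G
Depth = number of edges = 2

Answer: 2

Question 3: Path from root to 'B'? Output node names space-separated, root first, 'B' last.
Walk down from root: C -> B

Answer: C B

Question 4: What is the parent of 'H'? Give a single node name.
Scan adjacency: H appears as child of D

Answer: D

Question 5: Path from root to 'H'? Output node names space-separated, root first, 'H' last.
Answer: C F D H

Derivation:
Walk down from root: C -> F -> D -> H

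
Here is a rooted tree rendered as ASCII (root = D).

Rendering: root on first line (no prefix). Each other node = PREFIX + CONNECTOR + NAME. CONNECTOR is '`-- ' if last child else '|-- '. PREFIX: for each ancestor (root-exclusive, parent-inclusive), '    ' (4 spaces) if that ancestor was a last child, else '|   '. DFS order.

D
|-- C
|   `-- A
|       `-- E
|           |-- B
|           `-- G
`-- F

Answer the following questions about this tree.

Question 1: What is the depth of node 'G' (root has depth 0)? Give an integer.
Answer: 4

Derivation:
Path from root to G: D -> C -> A -> E -> G
Depth = number of edges = 4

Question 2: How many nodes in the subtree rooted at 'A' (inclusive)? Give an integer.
Answer: 4

Derivation:
Subtree rooted at A contains: A, B, E, G
Count = 4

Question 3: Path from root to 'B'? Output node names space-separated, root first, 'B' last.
Answer: D C A E B

Derivation:
Walk down from root: D -> C -> A -> E -> B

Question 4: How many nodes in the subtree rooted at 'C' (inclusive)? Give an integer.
Subtree rooted at C contains: A, B, C, E, G
Count = 5

Answer: 5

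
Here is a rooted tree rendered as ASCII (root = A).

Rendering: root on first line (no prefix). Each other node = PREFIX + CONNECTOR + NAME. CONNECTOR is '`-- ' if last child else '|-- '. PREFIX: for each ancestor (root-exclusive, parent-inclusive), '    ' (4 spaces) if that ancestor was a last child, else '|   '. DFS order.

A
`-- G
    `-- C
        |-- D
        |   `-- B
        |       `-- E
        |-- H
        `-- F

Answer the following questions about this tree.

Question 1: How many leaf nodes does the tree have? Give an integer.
Answer: 3

Derivation:
Leaves (nodes with no children): E, F, H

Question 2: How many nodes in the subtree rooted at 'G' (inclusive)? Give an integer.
Answer: 7

Derivation:
Subtree rooted at G contains: B, C, D, E, F, G, H
Count = 7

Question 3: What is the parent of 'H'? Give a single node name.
Answer: C

Derivation:
Scan adjacency: H appears as child of C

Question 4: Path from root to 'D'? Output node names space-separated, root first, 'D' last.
Walk down from root: A -> G -> C -> D

Answer: A G C D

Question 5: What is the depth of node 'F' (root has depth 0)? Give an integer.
Answer: 3

Derivation:
Path from root to F: A -> G -> C -> F
Depth = number of edges = 3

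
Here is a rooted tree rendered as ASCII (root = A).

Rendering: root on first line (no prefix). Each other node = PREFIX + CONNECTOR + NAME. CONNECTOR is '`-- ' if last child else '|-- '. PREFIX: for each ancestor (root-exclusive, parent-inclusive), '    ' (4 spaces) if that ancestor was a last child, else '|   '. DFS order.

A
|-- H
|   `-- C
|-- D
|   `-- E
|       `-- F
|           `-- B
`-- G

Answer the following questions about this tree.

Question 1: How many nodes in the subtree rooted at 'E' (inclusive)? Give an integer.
Answer: 3

Derivation:
Subtree rooted at E contains: B, E, F
Count = 3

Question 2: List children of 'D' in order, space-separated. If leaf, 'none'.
Node D's children (from adjacency): E

Answer: E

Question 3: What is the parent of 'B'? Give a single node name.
Answer: F

Derivation:
Scan adjacency: B appears as child of F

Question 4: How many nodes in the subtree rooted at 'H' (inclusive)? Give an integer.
Subtree rooted at H contains: C, H
Count = 2

Answer: 2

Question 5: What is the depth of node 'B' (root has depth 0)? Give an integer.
Path from root to B: A -> D -> E -> F -> B
Depth = number of edges = 4

Answer: 4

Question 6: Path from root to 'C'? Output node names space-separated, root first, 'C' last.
Walk down from root: A -> H -> C

Answer: A H C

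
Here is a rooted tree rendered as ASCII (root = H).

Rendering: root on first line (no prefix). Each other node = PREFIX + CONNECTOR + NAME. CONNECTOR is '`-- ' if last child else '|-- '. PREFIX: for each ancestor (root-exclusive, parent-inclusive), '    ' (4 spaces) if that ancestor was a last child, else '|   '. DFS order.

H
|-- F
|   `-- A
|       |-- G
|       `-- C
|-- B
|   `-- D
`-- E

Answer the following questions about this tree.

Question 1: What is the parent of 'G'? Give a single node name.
Answer: A

Derivation:
Scan adjacency: G appears as child of A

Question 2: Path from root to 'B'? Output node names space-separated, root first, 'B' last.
Walk down from root: H -> B

Answer: H B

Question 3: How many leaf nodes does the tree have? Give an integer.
Answer: 4

Derivation:
Leaves (nodes with no children): C, D, E, G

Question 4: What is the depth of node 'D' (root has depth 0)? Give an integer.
Path from root to D: H -> B -> D
Depth = number of edges = 2

Answer: 2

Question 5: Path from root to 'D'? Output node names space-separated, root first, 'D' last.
Answer: H B D

Derivation:
Walk down from root: H -> B -> D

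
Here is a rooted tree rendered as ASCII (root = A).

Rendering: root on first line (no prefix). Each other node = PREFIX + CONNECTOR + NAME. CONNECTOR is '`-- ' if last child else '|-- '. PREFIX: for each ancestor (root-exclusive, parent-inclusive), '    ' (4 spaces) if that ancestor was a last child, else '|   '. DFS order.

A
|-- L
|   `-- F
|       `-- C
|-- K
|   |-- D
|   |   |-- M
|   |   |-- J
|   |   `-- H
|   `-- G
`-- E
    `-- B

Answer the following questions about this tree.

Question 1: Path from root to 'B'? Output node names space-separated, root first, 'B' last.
Answer: A E B

Derivation:
Walk down from root: A -> E -> B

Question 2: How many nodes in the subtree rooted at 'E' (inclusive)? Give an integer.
Subtree rooted at E contains: B, E
Count = 2

Answer: 2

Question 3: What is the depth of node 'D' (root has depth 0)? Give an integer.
Answer: 2

Derivation:
Path from root to D: A -> K -> D
Depth = number of edges = 2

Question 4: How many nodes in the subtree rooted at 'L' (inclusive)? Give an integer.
Subtree rooted at L contains: C, F, L
Count = 3

Answer: 3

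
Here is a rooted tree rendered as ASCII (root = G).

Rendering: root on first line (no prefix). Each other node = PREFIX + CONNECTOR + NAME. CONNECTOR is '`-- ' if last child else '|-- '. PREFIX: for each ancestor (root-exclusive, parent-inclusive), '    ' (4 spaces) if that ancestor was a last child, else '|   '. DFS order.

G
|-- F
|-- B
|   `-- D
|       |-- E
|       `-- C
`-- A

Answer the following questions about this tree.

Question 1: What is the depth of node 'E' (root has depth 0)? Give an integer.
Path from root to E: G -> B -> D -> E
Depth = number of edges = 3

Answer: 3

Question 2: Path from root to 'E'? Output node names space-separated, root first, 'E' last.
Answer: G B D E

Derivation:
Walk down from root: G -> B -> D -> E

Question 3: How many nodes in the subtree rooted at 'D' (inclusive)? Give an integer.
Subtree rooted at D contains: C, D, E
Count = 3

Answer: 3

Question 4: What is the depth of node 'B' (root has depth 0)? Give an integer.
Answer: 1

Derivation:
Path from root to B: G -> B
Depth = number of edges = 1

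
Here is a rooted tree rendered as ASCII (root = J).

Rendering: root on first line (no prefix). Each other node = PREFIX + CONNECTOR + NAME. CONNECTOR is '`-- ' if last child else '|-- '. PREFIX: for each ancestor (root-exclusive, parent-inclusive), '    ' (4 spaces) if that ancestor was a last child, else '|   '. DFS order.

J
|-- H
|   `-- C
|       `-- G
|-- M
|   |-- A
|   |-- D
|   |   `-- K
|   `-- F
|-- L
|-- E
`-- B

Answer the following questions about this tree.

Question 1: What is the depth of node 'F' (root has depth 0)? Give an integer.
Path from root to F: J -> M -> F
Depth = number of edges = 2

Answer: 2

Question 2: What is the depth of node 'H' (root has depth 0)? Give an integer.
Answer: 1

Derivation:
Path from root to H: J -> H
Depth = number of edges = 1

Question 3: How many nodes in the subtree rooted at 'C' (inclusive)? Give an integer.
Answer: 2

Derivation:
Subtree rooted at C contains: C, G
Count = 2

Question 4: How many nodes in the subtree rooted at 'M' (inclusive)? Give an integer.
Subtree rooted at M contains: A, D, F, K, M
Count = 5

Answer: 5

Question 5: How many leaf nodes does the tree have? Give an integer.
Answer: 7

Derivation:
Leaves (nodes with no children): A, B, E, F, G, K, L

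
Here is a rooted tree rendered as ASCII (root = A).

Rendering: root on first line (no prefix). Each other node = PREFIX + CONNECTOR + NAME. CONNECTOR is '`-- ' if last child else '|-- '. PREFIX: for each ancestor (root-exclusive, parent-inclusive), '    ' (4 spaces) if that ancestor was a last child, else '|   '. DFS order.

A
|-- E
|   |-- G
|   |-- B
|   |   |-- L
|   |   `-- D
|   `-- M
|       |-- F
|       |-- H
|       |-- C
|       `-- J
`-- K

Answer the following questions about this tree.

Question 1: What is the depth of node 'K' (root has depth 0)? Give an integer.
Answer: 1

Derivation:
Path from root to K: A -> K
Depth = number of edges = 1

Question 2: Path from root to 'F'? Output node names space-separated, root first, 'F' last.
Answer: A E M F

Derivation:
Walk down from root: A -> E -> M -> F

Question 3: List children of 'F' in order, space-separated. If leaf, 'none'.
Node F's children (from adjacency): (leaf)

Answer: none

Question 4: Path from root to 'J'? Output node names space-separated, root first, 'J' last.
Answer: A E M J

Derivation:
Walk down from root: A -> E -> M -> J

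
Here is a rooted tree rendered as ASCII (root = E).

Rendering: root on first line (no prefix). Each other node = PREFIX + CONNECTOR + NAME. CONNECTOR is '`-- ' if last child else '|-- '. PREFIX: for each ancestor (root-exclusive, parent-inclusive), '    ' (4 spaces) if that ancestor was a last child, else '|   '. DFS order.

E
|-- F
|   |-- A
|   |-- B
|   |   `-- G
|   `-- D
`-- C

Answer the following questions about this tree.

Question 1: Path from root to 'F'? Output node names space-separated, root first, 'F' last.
Walk down from root: E -> F

Answer: E F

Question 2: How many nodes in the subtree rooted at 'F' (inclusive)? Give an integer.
Subtree rooted at F contains: A, B, D, F, G
Count = 5

Answer: 5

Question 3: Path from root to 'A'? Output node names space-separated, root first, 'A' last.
Answer: E F A

Derivation:
Walk down from root: E -> F -> A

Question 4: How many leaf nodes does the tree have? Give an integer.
Answer: 4

Derivation:
Leaves (nodes with no children): A, C, D, G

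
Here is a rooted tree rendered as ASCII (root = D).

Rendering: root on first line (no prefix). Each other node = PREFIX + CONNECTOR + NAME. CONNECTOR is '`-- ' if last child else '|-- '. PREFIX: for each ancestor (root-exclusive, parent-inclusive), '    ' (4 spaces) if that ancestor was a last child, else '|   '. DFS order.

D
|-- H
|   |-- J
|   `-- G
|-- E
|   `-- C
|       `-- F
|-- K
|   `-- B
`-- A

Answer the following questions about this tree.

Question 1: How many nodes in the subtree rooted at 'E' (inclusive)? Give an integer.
Answer: 3

Derivation:
Subtree rooted at E contains: C, E, F
Count = 3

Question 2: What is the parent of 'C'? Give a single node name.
Scan adjacency: C appears as child of E

Answer: E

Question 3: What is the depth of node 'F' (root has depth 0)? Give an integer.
Answer: 3

Derivation:
Path from root to F: D -> E -> C -> F
Depth = number of edges = 3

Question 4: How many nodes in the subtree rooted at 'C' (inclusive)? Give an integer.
Answer: 2

Derivation:
Subtree rooted at C contains: C, F
Count = 2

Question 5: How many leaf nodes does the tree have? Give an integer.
Leaves (nodes with no children): A, B, F, G, J

Answer: 5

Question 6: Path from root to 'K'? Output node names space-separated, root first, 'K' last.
Walk down from root: D -> K

Answer: D K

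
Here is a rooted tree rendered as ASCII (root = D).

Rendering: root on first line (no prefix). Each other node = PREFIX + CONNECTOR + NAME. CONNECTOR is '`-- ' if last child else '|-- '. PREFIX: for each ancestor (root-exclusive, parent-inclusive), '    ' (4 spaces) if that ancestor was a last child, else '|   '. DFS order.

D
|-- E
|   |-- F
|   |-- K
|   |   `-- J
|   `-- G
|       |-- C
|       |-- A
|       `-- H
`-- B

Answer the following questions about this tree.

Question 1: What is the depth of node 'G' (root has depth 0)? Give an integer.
Path from root to G: D -> E -> G
Depth = number of edges = 2

Answer: 2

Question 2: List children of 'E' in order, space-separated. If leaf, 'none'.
Answer: F K G

Derivation:
Node E's children (from adjacency): F, K, G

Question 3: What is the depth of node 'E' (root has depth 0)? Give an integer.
Answer: 1

Derivation:
Path from root to E: D -> E
Depth = number of edges = 1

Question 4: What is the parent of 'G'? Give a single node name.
Answer: E

Derivation:
Scan adjacency: G appears as child of E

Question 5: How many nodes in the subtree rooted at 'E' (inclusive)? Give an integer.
Answer: 8

Derivation:
Subtree rooted at E contains: A, C, E, F, G, H, J, K
Count = 8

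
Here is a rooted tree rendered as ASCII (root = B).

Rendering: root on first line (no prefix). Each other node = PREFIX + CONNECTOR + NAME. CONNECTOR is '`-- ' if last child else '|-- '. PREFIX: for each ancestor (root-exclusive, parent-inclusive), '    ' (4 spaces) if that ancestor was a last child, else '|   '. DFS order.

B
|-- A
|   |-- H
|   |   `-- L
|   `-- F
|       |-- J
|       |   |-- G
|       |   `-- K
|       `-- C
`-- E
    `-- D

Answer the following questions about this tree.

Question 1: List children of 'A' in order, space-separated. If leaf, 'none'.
Node A's children (from adjacency): H, F

Answer: H F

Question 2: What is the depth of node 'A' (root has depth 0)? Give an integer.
Path from root to A: B -> A
Depth = number of edges = 1

Answer: 1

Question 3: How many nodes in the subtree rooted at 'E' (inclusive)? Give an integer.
Subtree rooted at E contains: D, E
Count = 2

Answer: 2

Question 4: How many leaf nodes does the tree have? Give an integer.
Leaves (nodes with no children): C, D, G, K, L

Answer: 5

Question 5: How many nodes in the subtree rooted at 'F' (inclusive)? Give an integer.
Answer: 5

Derivation:
Subtree rooted at F contains: C, F, G, J, K
Count = 5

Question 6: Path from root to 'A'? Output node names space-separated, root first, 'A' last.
Walk down from root: B -> A

Answer: B A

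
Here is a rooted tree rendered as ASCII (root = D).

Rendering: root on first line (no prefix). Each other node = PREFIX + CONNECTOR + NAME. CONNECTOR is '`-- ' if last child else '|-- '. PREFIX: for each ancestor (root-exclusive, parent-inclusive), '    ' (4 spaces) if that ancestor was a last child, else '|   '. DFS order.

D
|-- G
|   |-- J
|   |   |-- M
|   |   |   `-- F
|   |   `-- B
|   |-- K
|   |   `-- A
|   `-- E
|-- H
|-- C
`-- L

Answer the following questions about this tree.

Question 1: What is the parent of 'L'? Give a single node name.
Scan adjacency: L appears as child of D

Answer: D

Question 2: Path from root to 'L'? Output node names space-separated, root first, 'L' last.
Walk down from root: D -> L

Answer: D L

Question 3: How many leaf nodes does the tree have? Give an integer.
Answer: 7

Derivation:
Leaves (nodes with no children): A, B, C, E, F, H, L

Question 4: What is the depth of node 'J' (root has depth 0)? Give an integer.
Answer: 2

Derivation:
Path from root to J: D -> G -> J
Depth = number of edges = 2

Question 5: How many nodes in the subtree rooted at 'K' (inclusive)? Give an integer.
Subtree rooted at K contains: A, K
Count = 2

Answer: 2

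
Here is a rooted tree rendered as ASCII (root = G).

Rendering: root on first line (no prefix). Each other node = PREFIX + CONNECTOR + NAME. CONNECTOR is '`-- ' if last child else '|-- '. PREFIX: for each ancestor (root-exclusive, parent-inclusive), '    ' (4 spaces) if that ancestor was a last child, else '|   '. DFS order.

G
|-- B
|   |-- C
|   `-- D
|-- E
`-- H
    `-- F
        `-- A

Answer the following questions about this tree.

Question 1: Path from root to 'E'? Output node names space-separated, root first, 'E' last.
Answer: G E

Derivation:
Walk down from root: G -> E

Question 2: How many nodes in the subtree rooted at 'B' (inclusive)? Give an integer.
Subtree rooted at B contains: B, C, D
Count = 3

Answer: 3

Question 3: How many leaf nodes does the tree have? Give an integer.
Leaves (nodes with no children): A, C, D, E

Answer: 4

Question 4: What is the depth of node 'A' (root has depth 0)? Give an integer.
Path from root to A: G -> H -> F -> A
Depth = number of edges = 3

Answer: 3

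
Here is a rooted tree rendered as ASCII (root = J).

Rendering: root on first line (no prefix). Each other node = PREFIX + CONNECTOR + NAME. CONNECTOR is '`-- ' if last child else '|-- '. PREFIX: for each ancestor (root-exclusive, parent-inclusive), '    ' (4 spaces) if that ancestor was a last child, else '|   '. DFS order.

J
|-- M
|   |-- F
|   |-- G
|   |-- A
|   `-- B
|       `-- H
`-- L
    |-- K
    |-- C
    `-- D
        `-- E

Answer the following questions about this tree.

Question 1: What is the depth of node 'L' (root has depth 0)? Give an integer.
Answer: 1

Derivation:
Path from root to L: J -> L
Depth = number of edges = 1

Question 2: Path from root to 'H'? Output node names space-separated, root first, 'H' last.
Answer: J M B H

Derivation:
Walk down from root: J -> M -> B -> H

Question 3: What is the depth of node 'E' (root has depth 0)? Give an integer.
Path from root to E: J -> L -> D -> E
Depth = number of edges = 3

Answer: 3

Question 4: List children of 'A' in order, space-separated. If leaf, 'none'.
Node A's children (from adjacency): (leaf)

Answer: none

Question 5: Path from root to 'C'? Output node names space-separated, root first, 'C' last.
Answer: J L C

Derivation:
Walk down from root: J -> L -> C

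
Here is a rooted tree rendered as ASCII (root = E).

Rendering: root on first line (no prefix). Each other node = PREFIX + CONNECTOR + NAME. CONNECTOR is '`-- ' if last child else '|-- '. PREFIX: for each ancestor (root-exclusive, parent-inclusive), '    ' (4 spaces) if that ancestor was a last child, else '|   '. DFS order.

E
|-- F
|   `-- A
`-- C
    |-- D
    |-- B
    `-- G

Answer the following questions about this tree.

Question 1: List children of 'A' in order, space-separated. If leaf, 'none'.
Node A's children (from adjacency): (leaf)

Answer: none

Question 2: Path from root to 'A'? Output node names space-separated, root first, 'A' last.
Walk down from root: E -> F -> A

Answer: E F A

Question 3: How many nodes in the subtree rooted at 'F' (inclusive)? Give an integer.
Answer: 2

Derivation:
Subtree rooted at F contains: A, F
Count = 2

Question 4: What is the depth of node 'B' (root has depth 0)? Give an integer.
Answer: 2

Derivation:
Path from root to B: E -> C -> B
Depth = number of edges = 2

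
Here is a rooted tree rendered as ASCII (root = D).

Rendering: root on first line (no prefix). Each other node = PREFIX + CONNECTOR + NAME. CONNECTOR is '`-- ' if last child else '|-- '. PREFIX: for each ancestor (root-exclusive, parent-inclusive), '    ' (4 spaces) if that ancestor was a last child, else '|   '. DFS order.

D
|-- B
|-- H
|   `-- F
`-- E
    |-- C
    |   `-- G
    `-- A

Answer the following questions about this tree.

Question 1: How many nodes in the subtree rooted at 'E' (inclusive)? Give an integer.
Answer: 4

Derivation:
Subtree rooted at E contains: A, C, E, G
Count = 4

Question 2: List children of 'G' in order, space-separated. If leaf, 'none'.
Node G's children (from adjacency): (leaf)

Answer: none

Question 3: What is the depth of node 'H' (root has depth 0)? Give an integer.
Path from root to H: D -> H
Depth = number of edges = 1

Answer: 1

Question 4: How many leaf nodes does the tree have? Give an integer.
Leaves (nodes with no children): A, B, F, G

Answer: 4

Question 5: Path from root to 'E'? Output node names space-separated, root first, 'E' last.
Walk down from root: D -> E

Answer: D E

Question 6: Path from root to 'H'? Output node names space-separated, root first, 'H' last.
Answer: D H

Derivation:
Walk down from root: D -> H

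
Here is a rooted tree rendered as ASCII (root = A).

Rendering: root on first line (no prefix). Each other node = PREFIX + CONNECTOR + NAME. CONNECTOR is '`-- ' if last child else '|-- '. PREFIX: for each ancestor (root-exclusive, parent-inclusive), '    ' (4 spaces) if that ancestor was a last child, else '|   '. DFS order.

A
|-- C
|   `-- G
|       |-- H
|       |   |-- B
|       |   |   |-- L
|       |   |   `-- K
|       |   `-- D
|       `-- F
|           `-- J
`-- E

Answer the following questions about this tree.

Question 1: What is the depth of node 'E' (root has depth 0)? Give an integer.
Answer: 1

Derivation:
Path from root to E: A -> E
Depth = number of edges = 1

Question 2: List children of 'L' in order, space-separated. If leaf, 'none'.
Node L's children (from adjacency): (leaf)

Answer: none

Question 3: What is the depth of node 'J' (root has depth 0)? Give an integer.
Answer: 4

Derivation:
Path from root to J: A -> C -> G -> F -> J
Depth = number of edges = 4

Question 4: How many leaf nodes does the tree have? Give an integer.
Leaves (nodes with no children): D, E, J, K, L

Answer: 5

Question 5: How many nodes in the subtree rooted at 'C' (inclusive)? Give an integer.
Subtree rooted at C contains: B, C, D, F, G, H, J, K, L
Count = 9

Answer: 9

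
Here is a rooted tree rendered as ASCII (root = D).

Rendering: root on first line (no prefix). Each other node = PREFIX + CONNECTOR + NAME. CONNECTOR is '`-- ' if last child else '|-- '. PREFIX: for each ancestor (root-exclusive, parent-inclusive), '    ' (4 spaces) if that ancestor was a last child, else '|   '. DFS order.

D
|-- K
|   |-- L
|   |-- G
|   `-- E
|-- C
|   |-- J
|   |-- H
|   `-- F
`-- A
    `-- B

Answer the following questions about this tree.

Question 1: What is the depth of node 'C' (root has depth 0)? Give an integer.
Path from root to C: D -> C
Depth = number of edges = 1

Answer: 1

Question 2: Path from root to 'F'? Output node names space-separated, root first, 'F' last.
Walk down from root: D -> C -> F

Answer: D C F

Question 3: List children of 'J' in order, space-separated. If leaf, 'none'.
Node J's children (from adjacency): (leaf)

Answer: none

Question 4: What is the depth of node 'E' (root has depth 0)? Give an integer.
Answer: 2

Derivation:
Path from root to E: D -> K -> E
Depth = number of edges = 2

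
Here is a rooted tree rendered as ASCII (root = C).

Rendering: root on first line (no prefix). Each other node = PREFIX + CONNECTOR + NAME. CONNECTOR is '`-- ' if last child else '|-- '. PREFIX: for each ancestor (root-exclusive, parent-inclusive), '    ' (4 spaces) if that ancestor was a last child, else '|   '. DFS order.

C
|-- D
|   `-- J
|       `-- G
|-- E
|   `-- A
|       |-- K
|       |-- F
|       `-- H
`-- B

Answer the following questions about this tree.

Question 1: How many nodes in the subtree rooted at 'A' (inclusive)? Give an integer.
Subtree rooted at A contains: A, F, H, K
Count = 4

Answer: 4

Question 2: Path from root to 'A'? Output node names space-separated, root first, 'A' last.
Answer: C E A

Derivation:
Walk down from root: C -> E -> A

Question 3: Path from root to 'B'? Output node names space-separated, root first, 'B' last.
Walk down from root: C -> B

Answer: C B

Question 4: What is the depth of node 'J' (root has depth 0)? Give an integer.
Answer: 2

Derivation:
Path from root to J: C -> D -> J
Depth = number of edges = 2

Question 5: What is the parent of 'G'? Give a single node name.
Scan adjacency: G appears as child of J

Answer: J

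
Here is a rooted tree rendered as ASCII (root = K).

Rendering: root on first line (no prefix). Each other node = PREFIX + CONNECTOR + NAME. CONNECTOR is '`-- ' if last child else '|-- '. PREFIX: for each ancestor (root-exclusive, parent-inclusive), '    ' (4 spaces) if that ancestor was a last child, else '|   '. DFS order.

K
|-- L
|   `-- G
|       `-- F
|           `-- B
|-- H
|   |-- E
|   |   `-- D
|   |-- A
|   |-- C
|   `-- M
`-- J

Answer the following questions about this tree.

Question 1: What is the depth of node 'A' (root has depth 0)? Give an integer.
Path from root to A: K -> H -> A
Depth = number of edges = 2

Answer: 2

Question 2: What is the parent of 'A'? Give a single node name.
Scan adjacency: A appears as child of H

Answer: H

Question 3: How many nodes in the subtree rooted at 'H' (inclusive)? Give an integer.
Subtree rooted at H contains: A, C, D, E, H, M
Count = 6

Answer: 6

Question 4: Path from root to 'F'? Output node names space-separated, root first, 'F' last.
Answer: K L G F

Derivation:
Walk down from root: K -> L -> G -> F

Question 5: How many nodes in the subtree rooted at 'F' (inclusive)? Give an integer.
Subtree rooted at F contains: B, F
Count = 2

Answer: 2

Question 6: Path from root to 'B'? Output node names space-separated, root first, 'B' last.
Walk down from root: K -> L -> G -> F -> B

Answer: K L G F B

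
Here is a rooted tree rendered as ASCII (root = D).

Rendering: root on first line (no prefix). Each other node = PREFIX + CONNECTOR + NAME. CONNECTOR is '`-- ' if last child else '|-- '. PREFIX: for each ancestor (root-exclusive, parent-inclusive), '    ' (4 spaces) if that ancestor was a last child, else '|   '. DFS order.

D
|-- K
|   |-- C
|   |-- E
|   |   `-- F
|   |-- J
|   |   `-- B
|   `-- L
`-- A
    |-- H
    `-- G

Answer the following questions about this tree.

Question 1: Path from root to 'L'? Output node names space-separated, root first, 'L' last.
Answer: D K L

Derivation:
Walk down from root: D -> K -> L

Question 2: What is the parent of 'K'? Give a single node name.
Scan adjacency: K appears as child of D

Answer: D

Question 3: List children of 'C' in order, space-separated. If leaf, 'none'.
Answer: none

Derivation:
Node C's children (from adjacency): (leaf)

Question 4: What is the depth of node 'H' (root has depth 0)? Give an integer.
Path from root to H: D -> A -> H
Depth = number of edges = 2

Answer: 2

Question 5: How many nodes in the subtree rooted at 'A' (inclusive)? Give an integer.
Subtree rooted at A contains: A, G, H
Count = 3

Answer: 3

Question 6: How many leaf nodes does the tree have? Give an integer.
Leaves (nodes with no children): B, C, F, G, H, L

Answer: 6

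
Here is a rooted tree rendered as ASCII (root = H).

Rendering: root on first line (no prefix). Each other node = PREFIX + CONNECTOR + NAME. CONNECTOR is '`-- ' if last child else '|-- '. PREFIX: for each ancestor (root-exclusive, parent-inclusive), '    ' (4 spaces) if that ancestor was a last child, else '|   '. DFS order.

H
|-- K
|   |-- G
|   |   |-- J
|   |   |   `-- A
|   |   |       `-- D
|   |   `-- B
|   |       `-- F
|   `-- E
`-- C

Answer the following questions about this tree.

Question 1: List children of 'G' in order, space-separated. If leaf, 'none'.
Answer: J B

Derivation:
Node G's children (from adjacency): J, B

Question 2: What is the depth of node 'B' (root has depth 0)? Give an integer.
Path from root to B: H -> K -> G -> B
Depth = number of edges = 3

Answer: 3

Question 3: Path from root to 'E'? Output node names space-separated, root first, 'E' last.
Walk down from root: H -> K -> E

Answer: H K E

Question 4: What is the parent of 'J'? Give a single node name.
Scan adjacency: J appears as child of G

Answer: G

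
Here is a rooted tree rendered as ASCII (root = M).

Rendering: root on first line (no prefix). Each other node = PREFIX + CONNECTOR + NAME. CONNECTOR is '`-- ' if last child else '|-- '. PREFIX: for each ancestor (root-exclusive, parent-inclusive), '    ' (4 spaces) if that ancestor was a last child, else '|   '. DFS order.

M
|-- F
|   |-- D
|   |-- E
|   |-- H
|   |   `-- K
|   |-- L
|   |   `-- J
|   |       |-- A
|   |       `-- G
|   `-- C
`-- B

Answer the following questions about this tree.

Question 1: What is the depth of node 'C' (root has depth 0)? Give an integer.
Answer: 2

Derivation:
Path from root to C: M -> F -> C
Depth = number of edges = 2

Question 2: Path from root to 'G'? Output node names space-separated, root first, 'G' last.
Answer: M F L J G

Derivation:
Walk down from root: M -> F -> L -> J -> G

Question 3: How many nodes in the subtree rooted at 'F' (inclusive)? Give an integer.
Subtree rooted at F contains: A, C, D, E, F, G, H, J, K, L
Count = 10

Answer: 10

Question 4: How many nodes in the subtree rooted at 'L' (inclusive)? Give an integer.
Answer: 4

Derivation:
Subtree rooted at L contains: A, G, J, L
Count = 4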